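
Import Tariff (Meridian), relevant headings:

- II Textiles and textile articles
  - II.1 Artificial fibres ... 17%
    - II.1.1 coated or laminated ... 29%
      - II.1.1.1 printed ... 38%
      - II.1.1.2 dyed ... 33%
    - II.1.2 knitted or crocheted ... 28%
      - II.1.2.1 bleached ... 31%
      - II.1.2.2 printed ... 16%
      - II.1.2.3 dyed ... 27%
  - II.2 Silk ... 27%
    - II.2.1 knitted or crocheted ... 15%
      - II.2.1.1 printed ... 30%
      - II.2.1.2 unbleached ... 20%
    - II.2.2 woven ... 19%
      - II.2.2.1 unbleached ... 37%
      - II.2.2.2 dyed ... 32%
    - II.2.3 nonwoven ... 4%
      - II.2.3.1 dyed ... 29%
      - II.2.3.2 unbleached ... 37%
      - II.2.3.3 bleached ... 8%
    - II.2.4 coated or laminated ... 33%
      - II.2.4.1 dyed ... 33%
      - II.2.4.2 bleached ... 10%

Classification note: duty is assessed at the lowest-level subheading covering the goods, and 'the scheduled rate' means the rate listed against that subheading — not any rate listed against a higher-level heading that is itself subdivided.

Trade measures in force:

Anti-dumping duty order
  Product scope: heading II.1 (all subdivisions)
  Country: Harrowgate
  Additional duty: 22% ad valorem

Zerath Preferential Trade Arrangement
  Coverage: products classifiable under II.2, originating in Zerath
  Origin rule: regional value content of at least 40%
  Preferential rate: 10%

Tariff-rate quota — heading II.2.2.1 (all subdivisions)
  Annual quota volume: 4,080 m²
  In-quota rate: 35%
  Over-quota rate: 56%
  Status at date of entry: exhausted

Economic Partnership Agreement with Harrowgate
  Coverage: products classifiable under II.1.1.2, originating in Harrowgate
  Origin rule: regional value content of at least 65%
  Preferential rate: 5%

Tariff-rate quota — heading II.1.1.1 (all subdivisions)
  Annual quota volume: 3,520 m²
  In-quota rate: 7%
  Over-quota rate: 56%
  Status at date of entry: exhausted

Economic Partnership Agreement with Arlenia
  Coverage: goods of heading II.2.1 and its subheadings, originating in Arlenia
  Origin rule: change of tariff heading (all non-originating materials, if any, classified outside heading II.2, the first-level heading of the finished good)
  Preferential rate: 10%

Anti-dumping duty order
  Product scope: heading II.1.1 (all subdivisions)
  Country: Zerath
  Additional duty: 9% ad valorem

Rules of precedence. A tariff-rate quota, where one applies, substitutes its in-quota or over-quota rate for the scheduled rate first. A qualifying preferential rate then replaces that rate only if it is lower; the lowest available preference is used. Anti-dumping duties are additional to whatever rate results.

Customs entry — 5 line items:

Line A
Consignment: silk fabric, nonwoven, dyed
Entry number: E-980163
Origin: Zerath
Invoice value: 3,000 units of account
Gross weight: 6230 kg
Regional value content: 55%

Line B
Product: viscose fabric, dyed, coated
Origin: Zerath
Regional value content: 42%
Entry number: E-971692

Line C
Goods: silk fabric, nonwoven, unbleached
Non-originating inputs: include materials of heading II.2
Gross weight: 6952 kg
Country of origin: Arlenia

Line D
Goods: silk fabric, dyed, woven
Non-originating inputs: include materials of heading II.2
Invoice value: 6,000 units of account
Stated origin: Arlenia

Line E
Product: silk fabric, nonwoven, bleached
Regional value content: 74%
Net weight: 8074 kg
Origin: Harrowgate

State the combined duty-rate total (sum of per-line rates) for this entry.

Line A: silk → II.2; nonwoven → II.2.3; dyed → II.2.3.1. Scheduled 29%. Zerath agreement on II.2: RVC ≥ 40% → 10% available; preferential 10%. → 10%.
Line B: viscose → II.1; coated → II.1.1; dyed → II.1.1.2. Scheduled 33%. Zerath agreement on II.2: II.1.1.2 not covered; anti-dumping (Zerath, II.1.1): +9%; total 33% + 9% = 42%. → 42%.
Line C: silk → II.2; nonwoven → II.2.3; unbleached → II.2.3.2. Scheduled 37%. Arlenia agreement on II.2.1: II.2.3.2 not covered. → 37%.
Line D: silk → II.2; woven → II.2.2; dyed → II.2.2.2. Scheduled 32%. Arlenia agreement on II.2.1: II.2.2.2 not covered. → 32%.
Line E: silk → II.2; nonwoven → II.2.3; bleached → II.2.3.3. Scheduled 8%. Harrowgate agreement on II.1.1.2: II.2.3.3 not covered. → 8%.
Sum: 10% + 42% + 37% + 32% + 8% = 129%.

129%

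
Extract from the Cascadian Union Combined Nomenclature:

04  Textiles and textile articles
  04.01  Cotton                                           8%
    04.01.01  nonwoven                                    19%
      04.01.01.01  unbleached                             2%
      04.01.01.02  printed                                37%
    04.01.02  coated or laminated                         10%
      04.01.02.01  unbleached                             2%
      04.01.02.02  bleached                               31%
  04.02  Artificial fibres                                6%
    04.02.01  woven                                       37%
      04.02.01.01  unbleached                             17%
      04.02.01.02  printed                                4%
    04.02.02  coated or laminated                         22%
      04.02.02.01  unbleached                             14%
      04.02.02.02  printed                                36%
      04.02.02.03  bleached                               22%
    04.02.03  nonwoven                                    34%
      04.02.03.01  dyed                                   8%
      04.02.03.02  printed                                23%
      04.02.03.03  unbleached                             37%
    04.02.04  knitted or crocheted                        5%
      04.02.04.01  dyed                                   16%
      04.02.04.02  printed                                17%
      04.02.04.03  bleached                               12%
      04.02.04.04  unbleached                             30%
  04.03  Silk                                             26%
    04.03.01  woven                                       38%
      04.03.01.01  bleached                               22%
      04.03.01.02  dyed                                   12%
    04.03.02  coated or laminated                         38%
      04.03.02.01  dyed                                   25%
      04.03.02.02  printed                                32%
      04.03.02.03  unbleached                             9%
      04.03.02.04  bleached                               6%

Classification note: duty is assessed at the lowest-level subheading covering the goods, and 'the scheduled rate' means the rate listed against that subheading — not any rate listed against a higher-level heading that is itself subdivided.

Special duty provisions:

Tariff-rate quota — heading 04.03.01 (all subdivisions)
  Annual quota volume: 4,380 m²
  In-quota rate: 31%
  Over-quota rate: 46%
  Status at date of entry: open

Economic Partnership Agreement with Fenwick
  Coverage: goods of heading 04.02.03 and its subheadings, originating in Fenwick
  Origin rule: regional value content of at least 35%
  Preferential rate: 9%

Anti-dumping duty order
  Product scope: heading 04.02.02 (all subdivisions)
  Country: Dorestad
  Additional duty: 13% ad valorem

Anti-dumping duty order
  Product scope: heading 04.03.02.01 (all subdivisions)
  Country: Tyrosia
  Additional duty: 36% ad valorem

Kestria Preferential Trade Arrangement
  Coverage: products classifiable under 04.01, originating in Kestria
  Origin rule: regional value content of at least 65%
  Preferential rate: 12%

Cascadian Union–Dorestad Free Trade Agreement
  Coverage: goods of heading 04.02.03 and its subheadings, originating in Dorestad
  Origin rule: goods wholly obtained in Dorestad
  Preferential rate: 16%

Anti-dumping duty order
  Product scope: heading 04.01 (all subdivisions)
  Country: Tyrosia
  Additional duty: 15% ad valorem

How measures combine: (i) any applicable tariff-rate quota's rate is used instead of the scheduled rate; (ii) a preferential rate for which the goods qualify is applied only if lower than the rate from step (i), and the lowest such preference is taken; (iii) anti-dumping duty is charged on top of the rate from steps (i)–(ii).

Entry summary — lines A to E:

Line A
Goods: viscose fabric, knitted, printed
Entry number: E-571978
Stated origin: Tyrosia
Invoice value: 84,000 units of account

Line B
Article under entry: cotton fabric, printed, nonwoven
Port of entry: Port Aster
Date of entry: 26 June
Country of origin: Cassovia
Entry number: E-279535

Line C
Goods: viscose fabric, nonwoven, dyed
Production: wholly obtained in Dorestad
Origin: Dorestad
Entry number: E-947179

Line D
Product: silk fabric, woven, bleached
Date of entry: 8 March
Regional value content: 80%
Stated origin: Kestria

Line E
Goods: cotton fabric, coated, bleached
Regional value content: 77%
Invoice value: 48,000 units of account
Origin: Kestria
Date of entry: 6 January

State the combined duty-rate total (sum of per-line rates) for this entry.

Line A: viscose → 04.02; knitted → 04.02.04; printed → 04.02.04.02. Scheduled 17%. No special measure applies. → 17%.
Line B: cotton → 04.01; nonwoven → 04.01.01; printed → 04.01.01.02. Scheduled 37%. No special measure applies. → 37%.
Line C: viscose → 04.02; nonwoven → 04.02.03; dyed → 04.02.03.01. Scheduled 8%. Dorestad agreement on 04.02.03: wholly obtained → 16% available; preference 16% not lower than 8% → no reduction. → 8%.
Line D: silk → 04.03; woven → 04.03.01; bleached → 04.03.01.01. Scheduled 22%. quota on 04.03.01 open → in-quota 31%; Kestria agreement on 04.01: 04.03.01.01 not covered. → 31%.
Line E: cotton → 04.01; coated → 04.01.02; bleached → 04.01.02.02. Scheduled 31%. Kestria agreement on 04.01: RVC ≥ 65% → 12% available; preferential 12%. → 12%.
Sum: 17% + 37% + 8% + 31% + 12% = 105%.

105%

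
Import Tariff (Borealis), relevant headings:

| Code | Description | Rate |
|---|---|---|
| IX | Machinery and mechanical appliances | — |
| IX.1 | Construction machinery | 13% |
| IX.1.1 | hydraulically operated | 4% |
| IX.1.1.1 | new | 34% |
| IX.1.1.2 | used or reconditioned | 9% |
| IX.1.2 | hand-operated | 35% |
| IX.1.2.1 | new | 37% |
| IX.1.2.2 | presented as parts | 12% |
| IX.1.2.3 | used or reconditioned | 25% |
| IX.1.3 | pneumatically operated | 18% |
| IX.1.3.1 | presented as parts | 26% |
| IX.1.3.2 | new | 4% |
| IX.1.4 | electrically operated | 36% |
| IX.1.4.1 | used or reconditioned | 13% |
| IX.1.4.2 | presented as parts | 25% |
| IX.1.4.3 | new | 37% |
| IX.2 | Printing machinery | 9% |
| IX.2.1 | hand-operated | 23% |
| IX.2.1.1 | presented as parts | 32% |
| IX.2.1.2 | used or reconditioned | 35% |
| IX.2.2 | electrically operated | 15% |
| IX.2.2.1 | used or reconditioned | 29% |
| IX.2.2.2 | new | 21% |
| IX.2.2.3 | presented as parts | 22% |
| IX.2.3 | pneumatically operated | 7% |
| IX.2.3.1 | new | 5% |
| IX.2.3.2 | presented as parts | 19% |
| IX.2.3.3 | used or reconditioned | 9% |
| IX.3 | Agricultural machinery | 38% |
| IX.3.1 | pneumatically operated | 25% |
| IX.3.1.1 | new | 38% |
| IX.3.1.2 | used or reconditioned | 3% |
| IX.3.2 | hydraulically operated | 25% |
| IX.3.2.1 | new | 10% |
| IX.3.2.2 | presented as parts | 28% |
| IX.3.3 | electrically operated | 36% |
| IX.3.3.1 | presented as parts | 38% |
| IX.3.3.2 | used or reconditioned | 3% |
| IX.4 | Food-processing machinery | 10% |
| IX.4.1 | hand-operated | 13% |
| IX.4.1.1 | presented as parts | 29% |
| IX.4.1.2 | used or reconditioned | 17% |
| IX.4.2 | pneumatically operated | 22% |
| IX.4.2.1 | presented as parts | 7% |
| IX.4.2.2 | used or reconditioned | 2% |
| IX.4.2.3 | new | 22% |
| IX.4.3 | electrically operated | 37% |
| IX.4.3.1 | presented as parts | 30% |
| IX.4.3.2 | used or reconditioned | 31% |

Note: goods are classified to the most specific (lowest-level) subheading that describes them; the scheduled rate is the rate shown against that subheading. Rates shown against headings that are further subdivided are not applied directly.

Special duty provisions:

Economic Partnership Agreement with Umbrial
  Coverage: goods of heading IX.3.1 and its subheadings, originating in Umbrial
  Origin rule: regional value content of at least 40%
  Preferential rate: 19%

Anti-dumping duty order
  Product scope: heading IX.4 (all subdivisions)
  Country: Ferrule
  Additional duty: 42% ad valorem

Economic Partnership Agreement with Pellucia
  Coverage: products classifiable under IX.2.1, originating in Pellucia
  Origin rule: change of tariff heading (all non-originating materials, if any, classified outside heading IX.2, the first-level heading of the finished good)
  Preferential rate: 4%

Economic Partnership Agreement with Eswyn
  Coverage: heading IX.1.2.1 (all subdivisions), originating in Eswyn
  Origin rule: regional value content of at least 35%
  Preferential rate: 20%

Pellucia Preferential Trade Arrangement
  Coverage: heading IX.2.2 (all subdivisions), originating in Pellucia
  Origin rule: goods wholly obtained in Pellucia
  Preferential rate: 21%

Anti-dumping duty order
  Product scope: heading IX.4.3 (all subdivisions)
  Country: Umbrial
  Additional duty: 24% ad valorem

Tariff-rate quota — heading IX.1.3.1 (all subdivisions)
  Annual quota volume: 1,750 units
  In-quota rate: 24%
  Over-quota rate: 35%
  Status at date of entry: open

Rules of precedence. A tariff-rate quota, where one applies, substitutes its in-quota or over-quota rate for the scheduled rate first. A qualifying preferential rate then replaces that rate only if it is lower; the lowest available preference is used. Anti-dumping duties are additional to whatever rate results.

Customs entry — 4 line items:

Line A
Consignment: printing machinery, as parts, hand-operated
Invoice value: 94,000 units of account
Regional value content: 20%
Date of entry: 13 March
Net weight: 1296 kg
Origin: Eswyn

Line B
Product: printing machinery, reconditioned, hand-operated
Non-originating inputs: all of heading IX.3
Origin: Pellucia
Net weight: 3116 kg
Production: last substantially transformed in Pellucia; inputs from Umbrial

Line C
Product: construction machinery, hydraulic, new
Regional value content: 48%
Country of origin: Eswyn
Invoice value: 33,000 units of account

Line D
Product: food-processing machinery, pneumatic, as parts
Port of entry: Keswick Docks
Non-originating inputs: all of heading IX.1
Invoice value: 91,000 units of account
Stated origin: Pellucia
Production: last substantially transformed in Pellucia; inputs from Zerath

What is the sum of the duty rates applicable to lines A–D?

Line A: printing → IX.2; hand-operated → IX.2.1; as parts → IX.2.1.1. Scheduled 32%. Eswyn agreement on IX.1.2.1: IX.2.1.1 not covered. → 32%.
Line B: printing → IX.2; hand-operated → IX.2.1; reconditioned → IX.2.1.2. Scheduled 35%. Pellucia agreement on IX.2.1: CTH met → 4% available; Pellucia agreement on IX.2.2: IX.2.1.2 not covered; preferential 4%. → 4%.
Line C: construction → IX.1; hydraulic → IX.1.1; new → IX.1.1.1. Scheduled 34%. Eswyn agreement on IX.1.2.1: IX.1.1.1 not covered. → 34%.
Line D: food-processing → IX.4; pneumatic → IX.4.2; as parts → IX.4.2.1. Scheduled 7%. Pellucia agreement on IX.2.1: IX.4.2.1 not covered; Pellucia agreement on IX.2.2: IX.4.2.1 not covered. → 7%.
Sum: 32% + 4% + 34% + 7% = 77%.

77%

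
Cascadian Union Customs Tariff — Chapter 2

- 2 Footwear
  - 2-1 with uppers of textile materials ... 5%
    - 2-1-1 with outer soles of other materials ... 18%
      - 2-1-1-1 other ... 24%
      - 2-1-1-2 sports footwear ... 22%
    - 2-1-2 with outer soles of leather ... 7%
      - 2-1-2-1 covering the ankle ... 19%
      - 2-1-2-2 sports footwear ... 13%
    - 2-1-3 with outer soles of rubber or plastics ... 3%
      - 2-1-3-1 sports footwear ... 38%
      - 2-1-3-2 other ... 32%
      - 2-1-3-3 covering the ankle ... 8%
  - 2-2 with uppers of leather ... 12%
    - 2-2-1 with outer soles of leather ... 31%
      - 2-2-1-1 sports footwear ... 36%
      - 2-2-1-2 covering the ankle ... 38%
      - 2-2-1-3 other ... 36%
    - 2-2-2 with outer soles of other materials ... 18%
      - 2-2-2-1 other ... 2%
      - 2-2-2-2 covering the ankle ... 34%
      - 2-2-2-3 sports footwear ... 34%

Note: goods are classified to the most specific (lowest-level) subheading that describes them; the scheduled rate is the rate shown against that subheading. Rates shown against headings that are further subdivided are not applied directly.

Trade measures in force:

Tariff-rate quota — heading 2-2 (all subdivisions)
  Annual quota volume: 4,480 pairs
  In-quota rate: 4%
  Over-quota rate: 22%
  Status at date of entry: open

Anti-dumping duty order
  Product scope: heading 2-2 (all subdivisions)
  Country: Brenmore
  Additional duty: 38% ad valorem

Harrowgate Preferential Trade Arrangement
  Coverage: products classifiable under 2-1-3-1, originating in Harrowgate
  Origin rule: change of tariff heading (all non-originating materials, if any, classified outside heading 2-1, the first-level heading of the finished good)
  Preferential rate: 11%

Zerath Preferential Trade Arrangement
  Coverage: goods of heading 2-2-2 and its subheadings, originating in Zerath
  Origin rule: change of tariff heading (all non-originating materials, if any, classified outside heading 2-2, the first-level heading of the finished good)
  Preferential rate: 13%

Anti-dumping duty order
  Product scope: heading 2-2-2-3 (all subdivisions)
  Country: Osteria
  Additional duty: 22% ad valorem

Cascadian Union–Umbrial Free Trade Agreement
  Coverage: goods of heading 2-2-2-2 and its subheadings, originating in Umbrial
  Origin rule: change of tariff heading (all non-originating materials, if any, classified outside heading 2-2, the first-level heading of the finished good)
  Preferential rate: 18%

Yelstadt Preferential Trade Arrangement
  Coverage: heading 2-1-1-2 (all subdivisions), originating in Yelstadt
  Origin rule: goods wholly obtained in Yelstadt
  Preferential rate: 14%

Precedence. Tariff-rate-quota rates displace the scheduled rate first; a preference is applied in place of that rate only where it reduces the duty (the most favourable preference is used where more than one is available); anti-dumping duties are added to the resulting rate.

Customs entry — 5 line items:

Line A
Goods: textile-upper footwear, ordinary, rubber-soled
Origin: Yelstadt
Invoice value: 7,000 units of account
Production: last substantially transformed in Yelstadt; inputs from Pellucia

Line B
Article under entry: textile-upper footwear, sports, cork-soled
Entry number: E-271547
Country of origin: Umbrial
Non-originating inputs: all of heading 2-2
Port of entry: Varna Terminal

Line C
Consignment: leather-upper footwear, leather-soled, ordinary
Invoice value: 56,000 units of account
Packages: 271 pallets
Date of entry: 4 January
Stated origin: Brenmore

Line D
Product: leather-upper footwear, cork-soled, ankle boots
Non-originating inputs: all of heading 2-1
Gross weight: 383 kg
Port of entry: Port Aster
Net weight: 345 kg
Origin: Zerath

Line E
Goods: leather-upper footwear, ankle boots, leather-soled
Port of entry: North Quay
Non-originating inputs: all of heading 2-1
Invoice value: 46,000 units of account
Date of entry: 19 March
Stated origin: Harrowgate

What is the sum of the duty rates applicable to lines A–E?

Line A: textile-upper → 2-1; rubber-soled → 2-1-3; ordinary → 2-1-3-2. Scheduled 32%. Yelstadt agreement on 2-1-1-2: 2-1-3-2 not covered. → 32%.
Line B: textile-upper → 2-1; cork-soled → 2-1-1; sports → 2-1-1-2. Scheduled 22%. Umbrial agreement on 2-2-2-2: 2-1-1-2 not covered. → 22%.
Line C: leather-upper → 2-2; leather-soled → 2-2-1; ordinary → 2-2-1-3. Scheduled 36%. quota on 2-2 open → in-quota 4%; anti-dumping (Brenmore, 2-2): +38%; total 4% + 38% = 42%. → 42%.
Line D: leather-upper → 2-2; cork-soled → 2-2-2; ankle boots → 2-2-2-2. Scheduled 34%. quota on 2-2 open → in-quota 4%; Zerath agreement on 2-2-2: CTH met → 13% available; preference 13% not lower than 4% → no reduction. → 4%.
Line E: leather-upper → 2-2; leather-soled → 2-2-1; ankle boots → 2-2-1-2. Scheduled 38%. quota on 2-2 open → in-quota 4%; Harrowgate agreement on 2-1-3-1: 2-2-1-2 not covered. → 4%.
Sum: 32% + 22% + 42% + 4% + 4% = 104%.

104%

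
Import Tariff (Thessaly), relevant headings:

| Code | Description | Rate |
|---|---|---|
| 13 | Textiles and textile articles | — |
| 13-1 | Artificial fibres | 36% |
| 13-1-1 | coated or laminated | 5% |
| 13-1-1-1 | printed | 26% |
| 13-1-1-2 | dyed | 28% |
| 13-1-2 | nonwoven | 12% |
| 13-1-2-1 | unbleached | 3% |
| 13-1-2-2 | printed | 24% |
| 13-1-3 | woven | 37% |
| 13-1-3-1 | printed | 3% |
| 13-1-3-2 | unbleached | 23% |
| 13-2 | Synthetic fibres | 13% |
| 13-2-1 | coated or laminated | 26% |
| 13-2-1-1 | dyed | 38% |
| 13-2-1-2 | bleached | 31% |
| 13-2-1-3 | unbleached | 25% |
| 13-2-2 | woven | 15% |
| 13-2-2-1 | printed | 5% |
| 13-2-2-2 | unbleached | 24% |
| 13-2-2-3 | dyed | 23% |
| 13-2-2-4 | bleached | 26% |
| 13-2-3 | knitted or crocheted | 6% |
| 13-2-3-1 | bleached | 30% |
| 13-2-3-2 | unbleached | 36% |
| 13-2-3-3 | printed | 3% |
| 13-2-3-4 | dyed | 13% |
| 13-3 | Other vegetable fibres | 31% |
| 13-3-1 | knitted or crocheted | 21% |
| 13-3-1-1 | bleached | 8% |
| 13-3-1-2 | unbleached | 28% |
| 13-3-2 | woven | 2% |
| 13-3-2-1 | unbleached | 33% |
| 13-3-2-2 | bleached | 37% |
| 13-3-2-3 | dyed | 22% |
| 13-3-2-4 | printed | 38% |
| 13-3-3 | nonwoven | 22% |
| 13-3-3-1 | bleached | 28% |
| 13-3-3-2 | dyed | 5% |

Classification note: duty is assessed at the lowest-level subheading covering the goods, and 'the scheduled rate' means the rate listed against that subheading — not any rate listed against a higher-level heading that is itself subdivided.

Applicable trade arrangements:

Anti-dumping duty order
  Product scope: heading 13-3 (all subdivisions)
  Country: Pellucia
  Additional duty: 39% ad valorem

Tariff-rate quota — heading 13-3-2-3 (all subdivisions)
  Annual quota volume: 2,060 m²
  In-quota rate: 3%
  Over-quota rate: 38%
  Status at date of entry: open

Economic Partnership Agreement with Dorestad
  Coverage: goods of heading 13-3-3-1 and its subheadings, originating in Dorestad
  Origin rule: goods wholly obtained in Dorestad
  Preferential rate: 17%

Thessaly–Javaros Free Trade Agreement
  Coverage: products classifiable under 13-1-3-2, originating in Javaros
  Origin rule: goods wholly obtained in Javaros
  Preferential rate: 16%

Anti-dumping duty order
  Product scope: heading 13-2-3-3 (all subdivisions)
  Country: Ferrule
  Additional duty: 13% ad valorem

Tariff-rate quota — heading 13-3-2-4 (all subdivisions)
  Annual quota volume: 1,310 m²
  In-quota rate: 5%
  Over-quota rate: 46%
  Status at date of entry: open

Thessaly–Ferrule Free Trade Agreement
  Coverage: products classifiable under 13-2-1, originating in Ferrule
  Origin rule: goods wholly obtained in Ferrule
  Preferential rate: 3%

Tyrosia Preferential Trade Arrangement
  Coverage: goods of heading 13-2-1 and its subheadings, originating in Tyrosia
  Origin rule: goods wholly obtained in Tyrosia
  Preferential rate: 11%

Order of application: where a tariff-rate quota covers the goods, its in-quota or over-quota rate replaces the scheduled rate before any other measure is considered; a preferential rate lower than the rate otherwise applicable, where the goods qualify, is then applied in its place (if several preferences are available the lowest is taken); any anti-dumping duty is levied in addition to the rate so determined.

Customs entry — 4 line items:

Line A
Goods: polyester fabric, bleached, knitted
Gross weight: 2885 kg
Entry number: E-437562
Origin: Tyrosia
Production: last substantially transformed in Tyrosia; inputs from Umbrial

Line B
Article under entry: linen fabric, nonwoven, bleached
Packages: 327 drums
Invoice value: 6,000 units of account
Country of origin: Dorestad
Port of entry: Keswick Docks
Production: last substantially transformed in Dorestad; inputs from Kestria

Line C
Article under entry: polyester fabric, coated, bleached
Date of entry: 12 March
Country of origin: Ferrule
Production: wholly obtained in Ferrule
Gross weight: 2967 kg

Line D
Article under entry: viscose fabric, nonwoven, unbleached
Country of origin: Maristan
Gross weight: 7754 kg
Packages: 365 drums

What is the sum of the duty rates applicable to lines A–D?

64%

Line A: polyester → 13-2; knitted → 13-2-3; bleached → 13-2-3-1. Scheduled 30%. Tyrosia agreement on 13-2-1: 13-2-3-1 not covered. → 30%.
Line B: linen → 13-3; nonwoven → 13-3-3; bleached → 13-3-3-1. Scheduled 28%. Dorestad agreement on 13-3-3-1: not wholly obtained. → 28%.
Line C: polyester → 13-2; coated → 13-2-1; bleached → 13-2-1-2. Scheduled 31%. Ferrule agreement on 13-2-1: wholly obtained → 3% available; preferential 3%. → 3%.
Line D: viscose → 13-1; nonwoven → 13-1-2; unbleached → 13-1-2-1. Scheduled 3%. No special measure applies. → 3%.
Sum: 30% + 28% + 3% + 3% = 64%.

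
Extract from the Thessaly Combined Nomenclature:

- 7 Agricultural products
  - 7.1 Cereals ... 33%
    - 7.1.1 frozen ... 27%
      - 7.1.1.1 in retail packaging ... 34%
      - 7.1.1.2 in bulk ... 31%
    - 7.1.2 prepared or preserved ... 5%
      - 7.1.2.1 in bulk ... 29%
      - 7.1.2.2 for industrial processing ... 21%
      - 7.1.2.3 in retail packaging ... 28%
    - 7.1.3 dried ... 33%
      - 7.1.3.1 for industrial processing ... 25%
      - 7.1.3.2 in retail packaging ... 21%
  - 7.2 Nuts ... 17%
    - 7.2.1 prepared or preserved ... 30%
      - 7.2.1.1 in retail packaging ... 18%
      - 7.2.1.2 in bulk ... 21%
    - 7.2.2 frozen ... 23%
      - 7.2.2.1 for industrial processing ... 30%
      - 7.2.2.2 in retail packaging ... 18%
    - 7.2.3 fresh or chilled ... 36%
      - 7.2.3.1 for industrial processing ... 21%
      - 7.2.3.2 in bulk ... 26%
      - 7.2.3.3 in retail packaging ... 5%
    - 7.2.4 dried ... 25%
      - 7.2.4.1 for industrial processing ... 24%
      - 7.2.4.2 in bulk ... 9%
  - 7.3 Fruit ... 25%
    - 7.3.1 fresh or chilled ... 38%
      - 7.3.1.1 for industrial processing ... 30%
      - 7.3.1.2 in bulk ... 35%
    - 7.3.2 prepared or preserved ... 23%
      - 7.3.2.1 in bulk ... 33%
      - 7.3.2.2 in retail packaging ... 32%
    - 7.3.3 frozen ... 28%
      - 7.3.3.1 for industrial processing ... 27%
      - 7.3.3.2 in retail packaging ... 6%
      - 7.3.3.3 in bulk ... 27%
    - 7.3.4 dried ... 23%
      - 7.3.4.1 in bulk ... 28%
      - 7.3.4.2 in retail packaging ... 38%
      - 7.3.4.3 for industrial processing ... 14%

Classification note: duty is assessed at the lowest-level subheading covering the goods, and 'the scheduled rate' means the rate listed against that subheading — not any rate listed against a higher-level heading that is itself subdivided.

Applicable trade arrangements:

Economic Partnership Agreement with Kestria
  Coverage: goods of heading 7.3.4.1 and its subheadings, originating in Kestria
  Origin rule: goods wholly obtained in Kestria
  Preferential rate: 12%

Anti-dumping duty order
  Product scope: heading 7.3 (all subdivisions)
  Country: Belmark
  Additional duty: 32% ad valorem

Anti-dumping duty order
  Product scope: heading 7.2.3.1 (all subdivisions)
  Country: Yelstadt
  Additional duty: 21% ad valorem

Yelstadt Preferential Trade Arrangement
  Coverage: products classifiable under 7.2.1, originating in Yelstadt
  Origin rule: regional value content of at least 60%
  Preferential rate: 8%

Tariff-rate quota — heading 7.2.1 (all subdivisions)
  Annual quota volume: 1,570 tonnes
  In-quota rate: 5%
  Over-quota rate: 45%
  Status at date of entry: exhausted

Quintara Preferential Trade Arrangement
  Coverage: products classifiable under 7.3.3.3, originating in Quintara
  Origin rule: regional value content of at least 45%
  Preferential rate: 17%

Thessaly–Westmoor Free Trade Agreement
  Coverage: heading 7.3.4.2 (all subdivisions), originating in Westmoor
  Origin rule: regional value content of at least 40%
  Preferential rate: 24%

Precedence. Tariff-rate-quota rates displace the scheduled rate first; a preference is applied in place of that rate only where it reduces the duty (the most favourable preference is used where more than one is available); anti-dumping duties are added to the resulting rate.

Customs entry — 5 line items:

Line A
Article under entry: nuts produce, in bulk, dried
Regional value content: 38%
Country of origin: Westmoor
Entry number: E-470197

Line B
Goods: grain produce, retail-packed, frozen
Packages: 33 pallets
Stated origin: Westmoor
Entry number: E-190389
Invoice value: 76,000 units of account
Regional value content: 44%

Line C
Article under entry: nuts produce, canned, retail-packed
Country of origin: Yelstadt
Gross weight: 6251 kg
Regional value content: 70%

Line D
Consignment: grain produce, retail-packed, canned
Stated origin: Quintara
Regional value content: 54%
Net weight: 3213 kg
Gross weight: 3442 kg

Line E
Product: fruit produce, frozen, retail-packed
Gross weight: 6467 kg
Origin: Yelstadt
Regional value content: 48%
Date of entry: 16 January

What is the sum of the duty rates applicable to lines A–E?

85%

Line A: nuts → 7.2; dried → 7.2.4; in bulk → 7.2.4.2. Scheduled 9%. Westmoor agreement on 7.3.4.2: 7.2.4.2 not covered. → 9%.
Line B: grain → 7.1; frozen → 7.1.1; retail-packed → 7.1.1.1. Scheduled 34%. Westmoor agreement on 7.3.4.2: 7.1.1.1 not covered. → 34%.
Line C: nuts → 7.2; canned → 7.2.1; retail-packed → 7.2.1.1. Scheduled 18%. quota on 7.2.1 exhausted → over-quota 45%; Yelstadt agreement on 7.2.1: RVC ≥ 60% → 8% available; preferential 8%. → 8%.
Line D: grain → 7.1; canned → 7.1.2; retail-packed → 7.1.2.3. Scheduled 28%. Quintara agreement on 7.3.3.3: 7.1.2.3 not covered. → 28%.
Line E: fruit → 7.3; frozen → 7.3.3; retail-packed → 7.3.3.2. Scheduled 6%. Yelstadt agreement on 7.2.1: 7.3.3.2 not covered. → 6%.
Sum: 9% + 34% + 8% + 28% + 6% = 85%.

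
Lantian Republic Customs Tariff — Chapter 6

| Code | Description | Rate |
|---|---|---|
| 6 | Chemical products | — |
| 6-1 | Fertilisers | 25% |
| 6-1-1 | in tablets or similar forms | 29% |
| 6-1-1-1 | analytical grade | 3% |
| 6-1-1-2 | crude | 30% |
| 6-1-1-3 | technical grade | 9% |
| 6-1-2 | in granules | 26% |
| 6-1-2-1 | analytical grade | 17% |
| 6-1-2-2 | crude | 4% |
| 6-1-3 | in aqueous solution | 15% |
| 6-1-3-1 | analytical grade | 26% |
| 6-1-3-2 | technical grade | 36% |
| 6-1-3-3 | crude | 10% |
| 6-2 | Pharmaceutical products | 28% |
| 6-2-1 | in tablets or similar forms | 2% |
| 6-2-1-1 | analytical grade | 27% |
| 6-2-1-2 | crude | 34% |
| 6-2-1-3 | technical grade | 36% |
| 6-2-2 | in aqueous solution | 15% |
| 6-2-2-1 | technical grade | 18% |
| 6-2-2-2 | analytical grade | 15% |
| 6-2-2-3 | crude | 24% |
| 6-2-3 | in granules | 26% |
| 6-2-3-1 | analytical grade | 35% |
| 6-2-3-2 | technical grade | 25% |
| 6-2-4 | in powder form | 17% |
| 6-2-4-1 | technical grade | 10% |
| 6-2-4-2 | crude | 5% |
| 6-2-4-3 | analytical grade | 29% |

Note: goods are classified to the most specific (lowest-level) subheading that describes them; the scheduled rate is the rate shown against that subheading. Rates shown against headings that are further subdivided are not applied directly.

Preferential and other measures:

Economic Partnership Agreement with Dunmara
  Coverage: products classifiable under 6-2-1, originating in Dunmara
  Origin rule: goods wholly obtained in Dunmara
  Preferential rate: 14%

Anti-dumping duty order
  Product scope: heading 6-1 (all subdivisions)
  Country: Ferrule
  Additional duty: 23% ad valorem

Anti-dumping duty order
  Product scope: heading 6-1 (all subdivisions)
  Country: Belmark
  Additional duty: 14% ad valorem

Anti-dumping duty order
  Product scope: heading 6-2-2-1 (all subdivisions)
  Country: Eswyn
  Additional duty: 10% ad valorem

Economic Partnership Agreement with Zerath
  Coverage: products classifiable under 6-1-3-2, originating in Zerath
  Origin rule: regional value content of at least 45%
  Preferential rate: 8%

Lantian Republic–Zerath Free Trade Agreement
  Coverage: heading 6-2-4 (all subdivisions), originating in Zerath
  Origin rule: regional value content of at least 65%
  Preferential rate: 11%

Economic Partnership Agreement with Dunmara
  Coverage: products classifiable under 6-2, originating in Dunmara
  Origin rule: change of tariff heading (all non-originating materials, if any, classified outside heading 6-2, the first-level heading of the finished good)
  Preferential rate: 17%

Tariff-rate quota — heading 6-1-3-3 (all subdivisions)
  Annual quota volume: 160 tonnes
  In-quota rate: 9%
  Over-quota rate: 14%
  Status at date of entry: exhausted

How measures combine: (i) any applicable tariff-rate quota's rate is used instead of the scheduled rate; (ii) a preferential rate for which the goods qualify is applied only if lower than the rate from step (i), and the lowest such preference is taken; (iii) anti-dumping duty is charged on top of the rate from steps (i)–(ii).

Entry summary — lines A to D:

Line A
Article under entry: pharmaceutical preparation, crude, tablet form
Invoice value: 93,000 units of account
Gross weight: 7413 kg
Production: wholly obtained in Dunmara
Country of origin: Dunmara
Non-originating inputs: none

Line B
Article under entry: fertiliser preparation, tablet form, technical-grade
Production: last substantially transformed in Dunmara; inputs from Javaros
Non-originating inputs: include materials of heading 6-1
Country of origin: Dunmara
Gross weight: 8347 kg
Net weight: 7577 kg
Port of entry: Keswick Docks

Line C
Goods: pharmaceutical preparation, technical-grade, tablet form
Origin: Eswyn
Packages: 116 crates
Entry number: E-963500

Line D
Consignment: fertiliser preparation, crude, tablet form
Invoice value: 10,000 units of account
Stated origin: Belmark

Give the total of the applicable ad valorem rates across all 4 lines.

Line A: pharmaceutical → 6-2; tablet form → 6-2-1; crude → 6-2-1-2. Scheduled 34%. Dunmara agreement on 6-2-1: wholly obtained → 14% available; Dunmara agreement on 6-2: CTH met → 17% available; preferential 14%. → 14%.
Line B: fertiliser → 6-1; tablet form → 6-1-1; technical-grade → 6-1-1-3. Scheduled 9%. Dunmara agreement on 6-2-1: 6-1-1-3 not covered; Dunmara agreement on 6-2: 6-1-1-3 not covered. → 9%.
Line C: pharmaceutical → 6-2; tablet form → 6-2-1; technical-grade → 6-2-1-3. Scheduled 36%. No special measure applies. → 36%.
Line D: fertiliser → 6-1; tablet form → 6-1-1; crude → 6-1-1-2. Scheduled 30%. anti-dumping (Belmark, 6-1): +14%; total 30% + 14% = 44%. → 44%.
Sum: 14% + 9% + 36% + 44% = 103%.

103%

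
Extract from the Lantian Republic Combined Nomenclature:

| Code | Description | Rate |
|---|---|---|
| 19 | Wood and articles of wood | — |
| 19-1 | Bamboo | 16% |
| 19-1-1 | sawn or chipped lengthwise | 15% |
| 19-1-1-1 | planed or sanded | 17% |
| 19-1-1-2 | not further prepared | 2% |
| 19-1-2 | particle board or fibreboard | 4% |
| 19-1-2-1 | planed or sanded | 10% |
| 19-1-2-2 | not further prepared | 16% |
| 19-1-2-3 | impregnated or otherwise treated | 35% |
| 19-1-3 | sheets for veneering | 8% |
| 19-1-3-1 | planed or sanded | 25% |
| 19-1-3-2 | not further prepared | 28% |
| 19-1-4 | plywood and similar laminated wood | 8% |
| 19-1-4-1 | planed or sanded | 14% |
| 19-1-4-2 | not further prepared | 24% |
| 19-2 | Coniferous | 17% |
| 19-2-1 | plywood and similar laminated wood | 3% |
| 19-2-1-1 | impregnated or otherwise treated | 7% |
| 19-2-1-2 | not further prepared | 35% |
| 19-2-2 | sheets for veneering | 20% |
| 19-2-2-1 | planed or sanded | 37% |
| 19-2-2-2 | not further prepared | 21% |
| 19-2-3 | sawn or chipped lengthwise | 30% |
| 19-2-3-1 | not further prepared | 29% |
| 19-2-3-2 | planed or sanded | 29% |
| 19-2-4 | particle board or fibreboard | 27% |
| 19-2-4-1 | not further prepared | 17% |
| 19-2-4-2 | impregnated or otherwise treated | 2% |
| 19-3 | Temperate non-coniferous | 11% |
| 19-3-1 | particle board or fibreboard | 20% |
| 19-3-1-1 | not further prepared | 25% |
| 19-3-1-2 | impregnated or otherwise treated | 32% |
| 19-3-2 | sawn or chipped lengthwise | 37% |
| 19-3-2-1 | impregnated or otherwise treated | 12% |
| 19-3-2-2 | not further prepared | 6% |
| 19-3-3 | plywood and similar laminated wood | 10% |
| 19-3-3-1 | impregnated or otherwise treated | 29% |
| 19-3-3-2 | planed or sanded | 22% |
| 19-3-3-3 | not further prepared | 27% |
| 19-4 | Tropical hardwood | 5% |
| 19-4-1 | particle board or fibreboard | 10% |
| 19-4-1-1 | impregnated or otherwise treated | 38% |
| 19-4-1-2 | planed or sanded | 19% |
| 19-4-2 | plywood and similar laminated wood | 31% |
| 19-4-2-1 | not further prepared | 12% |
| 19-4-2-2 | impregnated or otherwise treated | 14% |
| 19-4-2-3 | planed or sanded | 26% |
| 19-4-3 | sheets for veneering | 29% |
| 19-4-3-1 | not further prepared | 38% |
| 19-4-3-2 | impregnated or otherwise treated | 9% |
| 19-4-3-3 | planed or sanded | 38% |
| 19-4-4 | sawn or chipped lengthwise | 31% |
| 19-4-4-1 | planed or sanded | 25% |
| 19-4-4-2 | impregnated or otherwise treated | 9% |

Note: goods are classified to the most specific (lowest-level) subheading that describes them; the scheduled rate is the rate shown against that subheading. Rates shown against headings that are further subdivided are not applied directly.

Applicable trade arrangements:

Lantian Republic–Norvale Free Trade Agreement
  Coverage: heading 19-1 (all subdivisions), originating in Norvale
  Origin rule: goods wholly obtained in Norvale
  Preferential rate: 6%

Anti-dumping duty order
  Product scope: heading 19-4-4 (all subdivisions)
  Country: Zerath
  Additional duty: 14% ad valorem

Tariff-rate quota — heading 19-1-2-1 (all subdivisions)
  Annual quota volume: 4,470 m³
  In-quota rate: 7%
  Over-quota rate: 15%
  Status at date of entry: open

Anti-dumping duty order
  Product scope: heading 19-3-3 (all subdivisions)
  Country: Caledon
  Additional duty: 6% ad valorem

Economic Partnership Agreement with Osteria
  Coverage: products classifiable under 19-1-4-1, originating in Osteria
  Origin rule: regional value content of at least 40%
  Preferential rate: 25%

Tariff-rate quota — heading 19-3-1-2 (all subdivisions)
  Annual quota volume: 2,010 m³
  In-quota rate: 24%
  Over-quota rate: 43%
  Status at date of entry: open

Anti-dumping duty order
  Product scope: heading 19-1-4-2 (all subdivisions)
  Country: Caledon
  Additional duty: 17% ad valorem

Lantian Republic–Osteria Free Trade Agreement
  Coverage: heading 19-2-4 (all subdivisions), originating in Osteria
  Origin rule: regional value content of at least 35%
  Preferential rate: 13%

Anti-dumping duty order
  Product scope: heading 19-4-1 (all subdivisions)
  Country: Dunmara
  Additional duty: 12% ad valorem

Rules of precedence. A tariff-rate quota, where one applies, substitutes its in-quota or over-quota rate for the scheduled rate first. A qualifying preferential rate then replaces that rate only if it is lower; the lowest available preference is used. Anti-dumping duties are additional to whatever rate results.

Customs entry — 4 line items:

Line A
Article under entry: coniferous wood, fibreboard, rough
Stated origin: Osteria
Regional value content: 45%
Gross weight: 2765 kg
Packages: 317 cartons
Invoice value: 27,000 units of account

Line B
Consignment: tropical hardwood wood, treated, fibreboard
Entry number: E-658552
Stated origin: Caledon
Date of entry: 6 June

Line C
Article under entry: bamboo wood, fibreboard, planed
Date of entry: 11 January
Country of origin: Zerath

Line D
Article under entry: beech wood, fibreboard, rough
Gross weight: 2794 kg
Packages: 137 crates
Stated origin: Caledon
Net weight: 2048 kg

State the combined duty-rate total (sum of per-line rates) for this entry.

Line A: coniferous → 19-2; fibreboard → 19-2-4; rough → 19-2-4-1. Scheduled 17%. Osteria agreement on 19-1-4-1: 19-2-4-1 not covered; Osteria agreement on 19-2-4: RVC ≥ 35% → 13% available; preferential 13%. → 13%.
Line B: tropical hardwood → 19-4; fibreboard → 19-4-1; treated → 19-4-1-1. Scheduled 38%. No special measure applies. → 38%.
Line C: bamboo → 19-1; fibreboard → 19-1-2; planed → 19-1-2-1. Scheduled 10%. quota on 19-1-2-1 open → in-quota 7%. → 7%.
Line D: beech → 19-3; fibreboard → 19-3-1; rough → 19-3-1-1. Scheduled 25%. No special measure applies. → 25%.
Sum: 13% + 38% + 7% + 25% = 83%.

83%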